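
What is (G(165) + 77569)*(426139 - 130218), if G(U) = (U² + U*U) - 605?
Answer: 38888162294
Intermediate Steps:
G(U) = -605 + 2*U² (G(U) = (U² + U²) - 605 = 2*U² - 605 = -605 + 2*U²)
(G(165) + 77569)*(426139 - 130218) = ((-605 + 2*165²) + 77569)*(426139 - 130218) = ((-605 + 2*27225) + 77569)*295921 = ((-605 + 54450) + 77569)*295921 = (53845 + 77569)*295921 = 131414*295921 = 38888162294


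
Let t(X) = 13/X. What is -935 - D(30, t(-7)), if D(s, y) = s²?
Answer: -1835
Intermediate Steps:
-935 - D(30, t(-7)) = -935 - 1*30² = -935 - 1*900 = -935 - 900 = -1835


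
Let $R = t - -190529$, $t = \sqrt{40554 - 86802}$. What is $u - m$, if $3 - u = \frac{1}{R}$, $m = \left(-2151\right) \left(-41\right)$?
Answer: $\frac{- 176376 \sqrt{11562} + 16802371453 i}{- 190529 i + 2 \sqrt{11562}} \approx -88188.0 + 5.9605 \cdot 10^{-8} i$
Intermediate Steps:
$t = 2 i \sqrt{11562}$ ($t = \sqrt{-46248} = 2 i \sqrt{11562} \approx 215.05 i$)
$m = 88191$
$R = 190529 + 2 i \sqrt{11562}$ ($R = 2 i \sqrt{11562} - -190529 = 2 i \sqrt{11562} + 190529 = 190529 + 2 i \sqrt{11562} \approx 1.9053 \cdot 10^{5} + 215.05 i$)
$u = 3 - \frac{1}{190529 + 2 i \sqrt{11562}} \approx 3.0 + 5.9241 \cdot 10^{-9} i$
$u - m = \left(\frac{108903847738}{36301346089} + \frac{2 i \sqrt{11562}}{36301346089}\right) - 88191 = - \frac{3201343109087261}{36301346089} + \frac{2 i \sqrt{11562}}{36301346089}$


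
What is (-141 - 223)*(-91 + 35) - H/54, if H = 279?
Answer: 122273/6 ≈ 20379.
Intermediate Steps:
(-141 - 223)*(-91 + 35) - H/54 = (-141 - 223)*(-91 + 35) - 279/54 = -364*(-56) - 279/54 = 20384 - 1*31/6 = 20384 - 31/6 = 122273/6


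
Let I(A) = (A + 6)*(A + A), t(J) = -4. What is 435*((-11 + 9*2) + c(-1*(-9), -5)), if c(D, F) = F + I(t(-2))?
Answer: -6090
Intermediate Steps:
I(A) = 2*A*(6 + A) (I(A) = (6 + A)*(2*A) = 2*A*(6 + A))
c(D, F) = -16 + F (c(D, F) = F + 2*(-4)*(6 - 4) = F + 2*(-4)*2 = F - 16 = -16 + F)
435*((-11 + 9*2) + c(-1*(-9), -5)) = 435*((-11 + 9*2) + (-16 - 5)) = 435*((-11 + 18) - 21) = 435*(7 - 21) = 435*(-14) = -6090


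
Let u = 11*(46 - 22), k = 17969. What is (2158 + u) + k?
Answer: 20391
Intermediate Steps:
u = 264 (u = 11*24 = 264)
(2158 + u) + k = (2158 + 264) + 17969 = 2422 + 17969 = 20391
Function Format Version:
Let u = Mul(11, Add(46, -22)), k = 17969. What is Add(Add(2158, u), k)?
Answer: 20391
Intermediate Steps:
u = 264 (u = Mul(11, 24) = 264)
Add(Add(2158, u), k) = Add(Add(2158, 264), 17969) = Add(2422, 17969) = 20391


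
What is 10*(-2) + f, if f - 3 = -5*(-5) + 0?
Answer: 8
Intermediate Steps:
f = 28 (f = 3 + (-5*(-5) + 0) = 3 + (25 + 0) = 3 + 25 = 28)
10*(-2) + f = 10*(-2) + 28 = -20 + 28 = 8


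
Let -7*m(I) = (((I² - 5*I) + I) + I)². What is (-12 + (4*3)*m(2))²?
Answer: 17424/49 ≈ 355.59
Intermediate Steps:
m(I) = -(I² - 3*I)²/7 (m(I) = -(((I² - 5*I) + I) + I)²/7 = -((I² - 4*I) + I)²/7 = -(I² - 3*I)²/7)
(-12 + (4*3)*m(2))² = (-12 + (4*3)*(-⅐*2²*(-3 + 2)²))² = (-12 + 12*(-⅐*4*(-1)²))² = (-12 + 12*(-⅐*4*1))² = (-12 + 12*(-4/7))² = (-12 - 48/7)² = (-132/7)² = 17424/49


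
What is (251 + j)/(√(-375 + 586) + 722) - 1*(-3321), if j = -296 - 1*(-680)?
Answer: 1730941903/521073 - 635*√211/521073 ≈ 3321.9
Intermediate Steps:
j = 384 (j = -296 + 680 = 384)
(251 + j)/(√(-375 + 586) + 722) - 1*(-3321) = (251 + 384)/(√(-375 + 586) + 722) - 1*(-3321) = 635/(√211 + 722) + 3321 = 635/(722 + √211) + 3321 = 3321 + 635/(722 + √211)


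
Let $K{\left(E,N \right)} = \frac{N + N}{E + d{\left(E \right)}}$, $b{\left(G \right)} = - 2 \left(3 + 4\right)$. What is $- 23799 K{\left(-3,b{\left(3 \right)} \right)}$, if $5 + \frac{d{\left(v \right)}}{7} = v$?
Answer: $- \frac{666372}{59} \approx -11294.0$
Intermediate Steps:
$d{\left(v \right)} = -35 + 7 v$
$b{\left(G \right)} = -14$ ($b{\left(G \right)} = \left(-2\right) 7 = -14$)
$K{\left(E,N \right)} = \frac{2 N}{-35 + 8 E}$ ($K{\left(E,N \right)} = \frac{N + N}{E + \left(-35 + 7 E\right)} = \frac{2 N}{-35 + 8 E}$)
$- 23799 K{\left(-3,b{\left(3 \right)} \right)} = - 23799 \cdot 2 \left(-14\right) \frac{1}{-35 + 8 \left(-3\right)} = - 23799 \cdot 2 \left(-14\right) \frac{1}{-35 - 24} = - 23799 \cdot 2 \left(-14\right) \frac{1}{-59} = - 23799 \cdot 2 \left(-14\right) \left(- \frac{1}{59}\right) = \left(-23799\right) \frac{28}{59} = - \frac{666372}{59}$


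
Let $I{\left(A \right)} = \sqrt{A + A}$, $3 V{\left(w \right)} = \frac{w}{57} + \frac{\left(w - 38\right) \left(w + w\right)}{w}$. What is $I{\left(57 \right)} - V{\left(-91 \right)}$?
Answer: $\frac{14797}{171} + \sqrt{114} \approx 97.209$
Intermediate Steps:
$V{\left(w \right)} = - \frac{76}{3} + \frac{115 w}{171}$ ($V{\left(w \right)} = \frac{\frac{w}{57} + \frac{\left(w - 38\right) \left(w + w\right)}{w}}{3} = \frac{w \frac{1}{57} + \frac{\left(-38 + w\right) 2 w}{w}}{3} = \frac{\frac{w}{57} + \frac{2 w \left(-38 + w\right)}{w}}{3} = \frac{\frac{w}{57} + \left(-76 + 2 w\right)}{3} = \frac{-76 + \frac{115 w}{57}}{3} = - \frac{76}{3} + \frac{115 w}{171}$)
$I{\left(A \right)} = \sqrt{2} \sqrt{A}$ ($I{\left(A \right)} = \sqrt{2 A} = \sqrt{2} \sqrt{A}$)
$I{\left(57 \right)} - V{\left(-91 \right)} = \sqrt{2} \sqrt{57} - \left(- \frac{76}{3} + \frac{115}{171} \left(-91\right)\right) = \sqrt{114} - \left(- \frac{76}{3} - \frac{10465}{171}\right) = \sqrt{114} - - \frac{14797}{171} = \sqrt{114} + \frac{14797}{171} = \frac{14797}{171} + \sqrt{114}$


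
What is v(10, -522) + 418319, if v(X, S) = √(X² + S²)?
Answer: 418319 + 2*√68146 ≈ 4.1884e+5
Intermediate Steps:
v(X, S) = √(S² + X²)
v(10, -522) + 418319 = √((-522)² + 10²) + 418319 = √(272484 + 100) + 418319 = √272584 + 418319 = 2*√68146 + 418319 = 418319 + 2*√68146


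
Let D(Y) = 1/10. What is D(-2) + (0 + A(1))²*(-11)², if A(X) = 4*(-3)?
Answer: 174241/10 ≈ 17424.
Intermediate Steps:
D(Y) = ⅒
A(X) = -12
D(-2) + (0 + A(1))²*(-11)² = ⅒ + (0 - 12)²*(-11)² = ⅒ + (-12)²*121 = ⅒ + 144*121 = ⅒ + 17424 = 174241/10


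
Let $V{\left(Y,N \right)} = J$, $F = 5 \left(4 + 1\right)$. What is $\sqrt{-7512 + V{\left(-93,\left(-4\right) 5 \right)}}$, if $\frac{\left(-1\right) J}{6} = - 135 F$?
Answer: $\sqrt{12738} \approx 112.86$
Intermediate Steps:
$F = 25$ ($F = 5 \cdot 5 = 25$)
$J = 20250$ ($J = - 6 \left(\left(-135\right) 25\right) = \left(-6\right) \left(-3375\right) = 20250$)
$V{\left(Y,N \right)} = 20250$
$\sqrt{-7512 + V{\left(-93,\left(-4\right) 5 \right)}} = \sqrt{-7512 + 20250} = \sqrt{12738}$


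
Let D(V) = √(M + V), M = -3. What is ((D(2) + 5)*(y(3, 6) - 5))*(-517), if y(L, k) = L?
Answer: 5170 + 1034*I ≈ 5170.0 + 1034.0*I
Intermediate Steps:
D(V) = √(-3 + V)
((D(2) + 5)*(y(3, 6) - 5))*(-517) = ((√(-3 + 2) + 5)*(3 - 5))*(-517) = ((√(-1) + 5)*(-2))*(-517) = ((I + 5)*(-2))*(-517) = ((5 + I)*(-2))*(-517) = (-10 - 2*I)*(-517) = 5170 + 1034*I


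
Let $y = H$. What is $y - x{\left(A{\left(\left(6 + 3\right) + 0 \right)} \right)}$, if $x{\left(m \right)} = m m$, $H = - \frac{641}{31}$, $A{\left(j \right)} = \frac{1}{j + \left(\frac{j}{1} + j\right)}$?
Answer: $- \frac{467320}{22599} \approx -20.679$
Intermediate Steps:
$A{\left(j \right)} = \frac{1}{3 j}$ ($A{\left(j \right)} = \frac{1}{j + \left(j 1 + j\right)} = \frac{1}{j + \left(j + j\right)} = \frac{1}{j + 2 j} = \frac{1}{3 j}$)
$H = - \frac{641}{31}$ ($H = \left(-641\right) \frac{1}{31} = - \frac{641}{31} \approx -20.677$)
$y = - \frac{641}{31} \approx -20.677$
$x{\left(m \right)} = m^{2}$
$y - x{\left(A{\left(\left(6 + 3\right) + 0 \right)} \right)} = - \frac{641}{31} - \left(\frac{1}{3 \left(\left(6 + 3\right) + 0\right)}\right)^{2} = - \frac{641}{31} - \left(\frac{1}{3 \left(9 + 0\right)}\right)^{2} = - \frac{641}{31} - \left(\frac{1}{3 \cdot 9}\right)^{2} = - \frac{641}{31} - \left(\frac{1}{3} \cdot \frac{1}{9}\right)^{2} = - \frac{641}{31} - \left(\frac{1}{27}\right)^{2} = - \frac{641}{31} - \frac{1}{729} = - \frac{467320}{22599}$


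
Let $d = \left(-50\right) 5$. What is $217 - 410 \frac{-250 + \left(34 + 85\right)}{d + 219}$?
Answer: $- \frac{46983}{31} \approx -1515.6$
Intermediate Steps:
$d = -250$
$217 - 410 \frac{-250 + \left(34 + 85\right)}{d + 219} = 217 - 410 \frac{-250 + \left(34 + 85\right)}{-250 + 219} = 217 - 410 \frac{-250 + 119}{-31} = 217 - 410 \left(\left(-131\right) \left(- \frac{1}{31}\right)\right) = 217 - \frac{53710}{31} = - \frac{46983}{31}$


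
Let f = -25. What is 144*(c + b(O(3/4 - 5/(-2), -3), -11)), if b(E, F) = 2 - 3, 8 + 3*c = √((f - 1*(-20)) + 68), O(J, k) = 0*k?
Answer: -528 + 144*√7 ≈ -147.01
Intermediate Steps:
O(J, k) = 0
c = -8/3 + √7 (c = -8/3 + √((-25 - 1*(-20)) + 68)/3 = -8/3 + √((-25 + 20) + 68)/3 = -8/3 + √(-5 + 68)/3 = -8/3 + √63/3 = -8/3 + (3*√7)/3 = -8/3 + √7 ≈ -0.020915)
b(E, F) = -1
144*(c + b(O(3/4 - 5/(-2), -3), -11)) = 144*((-8/3 + √7) - 1) = 144*(-11/3 + √7) = -528 + 144*√7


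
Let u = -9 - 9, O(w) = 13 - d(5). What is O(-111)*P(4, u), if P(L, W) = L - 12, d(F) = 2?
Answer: -88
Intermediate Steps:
O(w) = 11 (O(w) = 13 - 1*2 = 13 - 2 = 11)
u = -18
P(L, W) = -12 + L
O(-111)*P(4, u) = 11*(-12 + 4) = 11*(-8) = -88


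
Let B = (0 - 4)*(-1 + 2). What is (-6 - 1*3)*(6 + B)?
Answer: -18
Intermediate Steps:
B = -4 (B = -4*1 = -4)
(-6 - 1*3)*(6 + B) = (-6 - 1*3)*(6 - 4) = (-6 - 3)*2 = -9*2 = -18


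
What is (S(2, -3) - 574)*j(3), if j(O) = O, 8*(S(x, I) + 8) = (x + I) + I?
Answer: -3495/2 ≈ -1747.5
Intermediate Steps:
S(x, I) = -8 + I/4 + x/8 (S(x, I) = -8 + ((x + I) + I)/8 = -8 + ((I + x) + I)/8 = -8 + (x + 2*I)/8 = -8 + (I/4 + x/8) = -8 + I/4 + x/8)
(S(2, -3) - 574)*j(3) = ((-8 + (¼)*(-3) + (⅛)*2) - 574)*3 = ((-8 - ¾ + ¼) - 574)*3 = (-17/2 - 574)*3 = -1165/2*3 = -3495/2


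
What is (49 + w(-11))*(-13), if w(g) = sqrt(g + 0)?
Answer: -637 - 13*I*sqrt(11) ≈ -637.0 - 43.116*I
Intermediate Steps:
w(g) = sqrt(g)
(49 + w(-11))*(-13) = (49 + sqrt(-11))*(-13) = (49 + I*sqrt(11))*(-13) = -637 - 13*I*sqrt(11)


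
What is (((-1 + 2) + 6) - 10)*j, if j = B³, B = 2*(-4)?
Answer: 1536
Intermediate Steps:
B = -8
j = -512 (j = (-8)³ = -512)
(((-1 + 2) + 6) - 10)*j = (((-1 + 2) + 6) - 10)*(-512) = ((1 + 6) - 10)*(-512) = (7 - 10)*(-512) = -3*(-512) = 1536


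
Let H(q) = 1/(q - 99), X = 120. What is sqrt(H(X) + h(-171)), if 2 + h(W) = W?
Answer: 4*I*sqrt(4767)/21 ≈ 13.151*I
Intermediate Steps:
h(W) = -2 + W
H(q) = 1/(-99 + q)
sqrt(H(X) + h(-171)) = sqrt(1/(-99 + 120) + (-2 - 171)) = sqrt(1/21 - 173) = sqrt(-3632/21) = 4*I*sqrt(4767)/21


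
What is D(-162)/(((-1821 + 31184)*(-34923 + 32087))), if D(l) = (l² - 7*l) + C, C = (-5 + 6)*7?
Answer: -27385/83273468 ≈ -0.00032886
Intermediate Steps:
C = 7 (C = 1*7 = 7)
D(l) = 7 + l² - 7*l (D(l) = (l² - 7*l) + 7 = 7 + l² - 7*l)
D(-162)/(((-1821 + 31184)*(-34923 + 32087))) = (7 + (-162)² - 7*(-162))/(((-1821 + 31184)*(-34923 + 32087))) = (7 + 26244 + 1134)/((29363*(-2836))) = 27385/(-83273468) = 27385*(-1/83273468) = -27385/83273468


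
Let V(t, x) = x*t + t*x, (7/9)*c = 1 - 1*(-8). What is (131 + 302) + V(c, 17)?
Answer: 5785/7 ≈ 826.43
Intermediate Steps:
c = 81/7 (c = 9*(1 - 1*(-8))/7 = 9*(1 + 8)/7 = (9/7)*9 = 81/7 ≈ 11.571)
V(t, x) = 2*t*x (V(t, x) = t*x + t*x = 2*t*x)
(131 + 302) + V(c, 17) = (131 + 302) + 2*(81/7)*17 = 433 + 2754/7 = 5785/7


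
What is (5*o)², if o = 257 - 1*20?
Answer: 1404225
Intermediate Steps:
o = 237 (o = 257 - 20 = 237)
(5*o)² = (5*237)² = 1185² = 1404225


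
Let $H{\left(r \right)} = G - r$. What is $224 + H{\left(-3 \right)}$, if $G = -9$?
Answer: $218$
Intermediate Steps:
$H{\left(r \right)} = -9 - r$
$224 + H{\left(-3 \right)} = 224 - 6 = 218$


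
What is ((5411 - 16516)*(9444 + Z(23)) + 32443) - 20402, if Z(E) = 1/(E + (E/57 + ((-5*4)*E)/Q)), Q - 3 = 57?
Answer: -31354421116/299 ≈ -1.0486e+8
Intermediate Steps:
Q = 60 (Q = 3 + 57 = 60)
Z(E) = 19/(13*E) (Z(E) = 1/(E + (E/57 + ((-5*4)*E)/60)) = 1/(E + (E*(1/57) - 20*E*(1/60))) = 1/(E + (E/57 - E/3)) = 1/(E - 6*E/19) = 1/(13*E/19) = 19/(13*E))
((5411 - 16516)*(9444 + Z(23)) + 32443) - 20402 = ((5411 - 16516)*(9444 + (19/13)/23) + 32443) - 20402 = (-11105*(9444 + (19/13)*(1/23)) + 32443) - 20402 = (-11105*(9444 + 19/299) + 32443) - 20402 = (-11105*2823775/299 + 32443) - 20402 = (-31358021375/299 + 32443) - 20402 = -31348320918/299 - 20402 = -31354421116/299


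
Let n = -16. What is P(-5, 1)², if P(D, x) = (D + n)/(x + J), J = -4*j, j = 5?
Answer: 441/361 ≈ 1.2216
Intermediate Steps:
J = -20 (J = -4*5 = -20)
P(D, x) = (-16 + D)/(-20 + x) (P(D, x) = (D - 16)/(x - 20) = (-16 + D)/(-20 + x))
P(-5, 1)² = ((-16 - 5)/(-20 + 1))² = (-21/(-19))² = (-1/19*(-21))² = (21/19)² = 441/361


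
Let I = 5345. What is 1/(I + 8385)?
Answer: 1/13730 ≈ 7.2833e-5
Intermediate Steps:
1/(I + 8385) = 1/(5345 + 8385) = 1/13730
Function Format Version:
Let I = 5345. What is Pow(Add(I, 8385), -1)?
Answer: Rational(1, 13730) ≈ 7.2833e-5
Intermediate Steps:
Pow(Add(I, 8385), -1) = Pow(Add(5345, 8385), -1) = Pow(13730, -1) = Rational(1, 13730)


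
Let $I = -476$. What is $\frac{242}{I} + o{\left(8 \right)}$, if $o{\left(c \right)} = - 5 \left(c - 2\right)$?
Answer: $- \frac{7261}{238} \approx -30.508$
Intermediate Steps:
$o{\left(c \right)} = 10 - 5 c$ ($o{\left(c \right)} = - 5 \left(-2 + c\right) = 10 - 5 c$)
$\frac{242}{I} + o{\left(8 \right)} = \frac{242}{-476} + \left(10 - 40\right) = 242 \left(- \frac{1}{476}\right) + \left(10 - 40\right) = - \frac{121}{238} - 30 = - \frac{7261}{238}$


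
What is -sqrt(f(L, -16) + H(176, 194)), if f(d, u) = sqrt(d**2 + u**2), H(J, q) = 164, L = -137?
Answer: -sqrt(164 + 5*sqrt(761)) ≈ -17.376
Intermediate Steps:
-sqrt(f(L, -16) + H(176, 194)) = -sqrt(sqrt((-137)**2 + (-16)**2) + 164) = -sqrt(sqrt(18769 + 256) + 164) = -sqrt(sqrt(19025) + 164) = -sqrt(5*sqrt(761) + 164) = -sqrt(164 + 5*sqrt(761))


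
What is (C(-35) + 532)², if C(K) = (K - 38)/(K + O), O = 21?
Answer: 56565441/196 ≈ 2.8860e+5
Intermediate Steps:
C(K) = (-38 + K)/(21 + K) (C(K) = (K - 38)/(K + 21) = (-38 + K)/(21 + K))
(C(-35) + 532)² = ((-38 - 35)/(21 - 35) + 532)² = (-73/(-14) + 532)² = (-1/14*(-73) + 532)² = (73/14 + 532)² = (7521/14)² = 56565441/196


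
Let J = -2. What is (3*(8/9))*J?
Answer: -16/3 ≈ -5.3333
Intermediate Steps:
(3*(8/9))*J = (3*(8/9))*(-2) = (8/3)*(-2) = -16/3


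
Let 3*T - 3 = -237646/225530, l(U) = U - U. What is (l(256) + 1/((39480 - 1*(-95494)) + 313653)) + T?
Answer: 98461403239/151768270965 ≈ 0.64876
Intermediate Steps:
l(U) = 0
T = 219472/338295 (T = 1 + (-237646/225530)/3 = 1 + (-237646*1/225530)/3 = 1 + (1/3)*(-118823/112765) = 1 - 118823/338295 = 219472/338295 ≈ 0.64876)
(l(256) + 1/((39480 - 1*(-95494)) + 313653)) + T = (0 + 1/((39480 - 1*(-95494)) + 313653)) + 219472/338295 = (0 + 1/((39480 + 95494) + 313653)) + 219472/338295 = (0 + 1/(134974 + 313653)) + 219472/338295 = (0 + 1/448627) + 219472/338295 = 1/448627 + 219472/338295 = 98461403239/151768270965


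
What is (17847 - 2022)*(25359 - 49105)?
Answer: -375780450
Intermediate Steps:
(17847 - 2022)*(25359 - 49105) = 15825*(-23746) = -375780450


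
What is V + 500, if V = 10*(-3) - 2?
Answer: 468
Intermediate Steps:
V = -32 (V = -30 - 2 = -32)
V + 500 = -32 + 500 = 468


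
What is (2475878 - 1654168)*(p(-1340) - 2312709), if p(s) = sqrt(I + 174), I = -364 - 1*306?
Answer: -1900376112390 + 3286840*I*sqrt(31) ≈ -1.9004e+12 + 1.83e+7*I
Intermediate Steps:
I = -670 (I = -364 - 306 = -670)
p(s) = 4*I*sqrt(31) (p(s) = sqrt(-670 + 174) = sqrt(-496) = 4*I*sqrt(31))
(2475878 - 1654168)*(p(-1340) - 2312709) = (2475878 - 1654168)*(4*I*sqrt(31) - 2312709) = 821710*(-2312709 + 4*I*sqrt(31)) = -1900376112390 + 3286840*I*sqrt(31)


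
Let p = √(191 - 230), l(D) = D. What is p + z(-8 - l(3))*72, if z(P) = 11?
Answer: 792 + I*√39 ≈ 792.0 + 6.245*I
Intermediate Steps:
p = I*√39 (p = √(-39) = I*√39 ≈ 6.245*I)
p + z(-8 - l(3))*72 = I*√39 + 11*72 = I*√39 + 792 = 792 + I*√39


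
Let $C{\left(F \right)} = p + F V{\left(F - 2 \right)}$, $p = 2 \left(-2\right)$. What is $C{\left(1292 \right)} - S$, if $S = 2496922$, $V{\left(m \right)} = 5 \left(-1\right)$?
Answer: $-2503386$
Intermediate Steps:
$V{\left(m \right)} = -5$
$p = -4$
$C{\left(F \right)} = -4 - 5 F$ ($C{\left(F \right)} = -4 + F \left(-5\right) = -4 - 5 F$)
$C{\left(1292 \right)} - S = \left(-4 - 6460\right) - 2496922 = -6464 - 2496922 = -2503386$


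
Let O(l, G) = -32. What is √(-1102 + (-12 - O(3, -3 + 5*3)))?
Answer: I*√1082 ≈ 32.894*I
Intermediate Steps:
√(-1102 + (-12 - O(3, -3 + 5*3))) = √(-1102 + (-12 - 1*(-32))) = √(-1102 + (-12 + 32)) = √(-1102 + 20) = √(-1082) = I*√1082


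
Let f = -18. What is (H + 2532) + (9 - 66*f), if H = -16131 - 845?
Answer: -13247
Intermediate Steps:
H = -16976
(H + 2532) + (9 - 66*f) = (-16976 + 2532) + (9 - 66*(-18)) = -14444 + (9 + 1188) = -14444 + 1197 = -13247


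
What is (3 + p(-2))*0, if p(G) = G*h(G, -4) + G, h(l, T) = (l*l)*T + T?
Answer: 0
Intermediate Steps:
h(l, T) = T + T*l**2 (h(l, T) = l**2*T + T = T*l**2 + T = T + T*l**2)
p(G) = G + G*(-4 - 4*G**2) (p(G) = G*(-4*(1 + G**2)) + G = G*(-4 - 4*G**2) + G = G + G*(-4 - 4*G**2))
(3 + p(-2))*0 = (3 - 1*(-2)*(3 + 4*(-2)**2))*0 = (3 - 1*(-2)*(3 + 4*4))*0 = (3 - 1*(-2)*(3 + 16))*0 = (3 - 1*(-2)*19)*0 = (3 + 38)*0 = 41*0 = 0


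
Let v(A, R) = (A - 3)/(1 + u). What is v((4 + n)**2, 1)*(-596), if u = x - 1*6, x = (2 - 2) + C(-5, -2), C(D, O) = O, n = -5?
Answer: -1192/7 ≈ -170.29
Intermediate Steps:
x = -2 (x = (2 - 2) - 2 = 0 - 2 = -2)
u = -8 (u = -2 - 1*6 = -2 - 6 = -8)
v(A, R) = 3/7 - A/7 (v(A, R) = (A - 3)/(1 - 8) = (-3 + A)/(-7) = (-3 + A)*(-1/7) = 3/7 - A/7)
v((4 + n)**2, 1)*(-596) = (3/7 - (4 - 5)**2/7)*(-596) = (3/7 - 1/7*(-1)**2)*(-596) = (3/7 - 1/7*1)*(-596) = (3/7 - 1/7)*(-596) = (2/7)*(-596) = -1192/7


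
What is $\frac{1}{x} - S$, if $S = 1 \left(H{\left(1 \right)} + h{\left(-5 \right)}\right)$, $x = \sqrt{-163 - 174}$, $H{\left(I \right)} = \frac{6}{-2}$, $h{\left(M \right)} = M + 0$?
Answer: $8 - \frac{i \sqrt{337}}{337} \approx 8.0 - 0.054473 i$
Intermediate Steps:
$h{\left(M \right)} = M$
$H{\left(I \right)} = -3$ ($H{\left(I \right)} = 6 \left(- \frac{1}{2}\right) = -3$)
$x = i \sqrt{337}$ ($x = \sqrt{-337} = i \sqrt{337} \approx 18.358 i$)
$S = -8$ ($S = 1 \left(-3 - 5\right) = 1 \left(-8\right) = -8$)
$\frac{1}{x} - S = \frac{1}{i \sqrt{337}} - -8 = - \frac{i \sqrt{337}}{337} + 8 = 8 - \frac{i \sqrt{337}}{337}$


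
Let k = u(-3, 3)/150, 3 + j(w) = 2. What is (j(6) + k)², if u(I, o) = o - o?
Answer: 1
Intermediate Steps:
j(w) = -1 (j(w) = -3 + 2 = -1)
u(I, o) = 0
k = 0 (k = 0/150 = 0*(1/150) = 0)
(j(6) + k)² = (-1 + 0)² = (-1)² = 1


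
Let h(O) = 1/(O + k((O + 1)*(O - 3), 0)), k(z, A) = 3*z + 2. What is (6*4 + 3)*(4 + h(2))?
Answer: 513/5 ≈ 102.60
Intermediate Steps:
k(z, A) = 2 + 3*z
h(O) = 1/(2 + O + 3*(1 + O)*(-3 + O)) (h(O) = 1/(O + (2 + 3*((O + 1)*(O - 3)))) = 1/(O + (2 + 3*((1 + O)*(-3 + O)))) = 1/(O + (2 + 3*(1 + O)*(-3 + O))) = 1/(2 + O + 3*(1 + O)*(-3 + O)))
(6*4 + 3)*(4 + h(2)) = (6*4 + 3)*(4 + 1/(-7 - 5*2 + 3*2**2)) = (24 + 3)*(4 + 1/(-7 - 10 + 3*4)) = 27*(4 + 1/(-7 - 10 + 12)) = 27*(4 + 1/(-5)) = 27*(4 - 1/5) = 27*(19/5) = 513/5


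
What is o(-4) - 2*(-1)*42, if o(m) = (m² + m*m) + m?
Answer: 112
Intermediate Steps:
o(m) = m + 2*m² (o(m) = (m² + m²) + m = 2*m² + m = m + 2*m²)
o(-4) - 2*(-1)*42 = -4*(1 + 2*(-4)) - 2*(-1)*42 = -4*(1 - 8) + 2*42 = -4*(-7) + 84 = 28 + 84 = 112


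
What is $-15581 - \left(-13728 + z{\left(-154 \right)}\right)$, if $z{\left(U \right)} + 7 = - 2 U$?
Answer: $-2154$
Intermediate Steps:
$z{\left(U \right)} = -7 - 2 U$
$-15581 - \left(-13728 + z{\left(-154 \right)}\right) = -15581 - \left(-13728 - -301\right) = -15581 - \left(-13728 + \left(-7 + 308\right)\right) = -15581 - \left(-13728 + 301\right) = -15581 - -13427 = -15581 + 13427 = -2154$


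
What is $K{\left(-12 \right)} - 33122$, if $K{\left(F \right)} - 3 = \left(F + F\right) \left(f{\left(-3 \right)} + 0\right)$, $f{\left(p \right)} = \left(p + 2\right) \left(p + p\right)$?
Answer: $-33263$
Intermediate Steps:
$f{\left(p \right)} = 2 p \left(2 + p\right)$ ($f{\left(p \right)} = \left(2 + p\right) 2 p = 2 p \left(2 + p\right)$)
$K{\left(F \right)} = 3 + 12 F$ ($K{\left(F \right)} = 3 + \left(F + F\right) \left(2 \left(-3\right) \left(2 - 3\right) + 0\right) = 3 + 2 F \left(2 \left(-3\right) \left(-1\right) + 0\right) = 3 + 2 F \left(6 + 0\right) = 3 + 2 F 6 = 3 + 12 F$)
$K{\left(-12 \right)} - 33122 = \left(3 + 12 \left(-12\right)\right) - 33122 = \left(3 - 144\right) - 33122 = -141 - 33122 = -33263$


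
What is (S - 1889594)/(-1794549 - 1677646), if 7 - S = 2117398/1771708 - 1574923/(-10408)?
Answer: 8711669330148009/16006764144874120 ≈ 0.54425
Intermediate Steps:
S = -670815499705/4609984216 (S = 7 - (2117398/1771708 - 1574923/(-10408)) = 7 - (2117398*(1/1771708) - 1574923*(-1/10408)) = 7 - (1058699/885854 + 1574923/10408) = 7 - 1*703085389217/4609984216 = 7 - 703085389217/4609984216 = -670815499705/4609984216 ≈ -145.51)
(S - 1889594)/(-1794549 - 1677646) = (-670815499705/4609984216 - 1889594)/(-1794549 - 1677646) = -8711669330148009/4609984216/(-3472195) = -8711669330148009/4609984216*(-1/3472195) = 8711669330148009/16006764144874120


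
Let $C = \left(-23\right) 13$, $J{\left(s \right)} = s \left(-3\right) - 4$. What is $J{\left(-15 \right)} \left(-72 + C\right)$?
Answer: $-15211$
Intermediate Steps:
$J{\left(s \right)} = -4 - 3 s$ ($J{\left(s \right)} = - 3 s - 4 = -4 - 3 s$)
$C = -299$
$J{\left(-15 \right)} \left(-72 + C\right) = \left(-4 - -45\right) \left(-72 - 299\right) = \left(-4 + 45\right) \left(-371\right) = 41 \left(-371\right) = -15211$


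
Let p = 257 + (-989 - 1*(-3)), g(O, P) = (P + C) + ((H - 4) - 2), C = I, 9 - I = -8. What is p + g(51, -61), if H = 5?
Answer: -774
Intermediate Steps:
I = 17 (I = 9 - 1*(-8) = 9 + 8 = 17)
C = 17
g(O, P) = 16 + P (g(O, P) = (P + 17) + ((5 - 4) - 2) = (17 + P) + (1 - 2) = (17 + P) - 1 = 16 + P)
p = -729 (p = 257 + (-989 + 3) = 257 - 986 = -729)
p + g(51, -61) = -729 + (16 - 61) = -729 - 45 = -774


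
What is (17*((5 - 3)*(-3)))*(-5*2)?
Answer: 1020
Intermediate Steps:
(17*((5 - 3)*(-3)))*(-5*2) = (17*(2*(-3)))*(-10) = (17*(-6))*(-10) = -102*(-10) = 1020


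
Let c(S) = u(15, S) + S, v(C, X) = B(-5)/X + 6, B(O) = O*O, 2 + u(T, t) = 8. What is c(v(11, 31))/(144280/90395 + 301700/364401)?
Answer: 2615438254563/495057276236 ≈ 5.2831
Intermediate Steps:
u(T, t) = 6 (u(T, t) = -2 + 8 = 6)
B(O) = O**2
v(C, X) = 6 + 25/X (v(C, X) = (-5)**2/X + 6 = 25/X + 6 = 6 + 25/X)
c(S) = 6 + S
c(v(11, 31))/(144280/90395 + 301700/364401) = (6 + (6 + 25/31))/(144280/90395 + 301700/364401) = (6 + (6 + 25*(1/31)))/(144280*(1/90395) + 301700*(1/364401)) = (6 + (6 + 25/31))/(28856/18079 + 301700/364401) = (6 + 211/31)/(15969589556/6588005679) = (397/31)*(6588005679/15969589556) = 2615438254563/495057276236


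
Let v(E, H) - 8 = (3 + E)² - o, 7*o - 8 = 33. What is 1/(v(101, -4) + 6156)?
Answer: 7/118819 ≈ 5.8913e-5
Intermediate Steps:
o = 41/7 (o = 8/7 + (⅐)*33 = 8/7 + 33/7 = 41/7 ≈ 5.8571)
v(E, H) = 15/7 + (3 + E)² (v(E, H) = 8 + ((3 + E)² - 1*41/7) = 8 + ((3 + E)² - 41/7) = 8 + (-41/7 + (3 + E)²) = 15/7 + (3 + E)²)
1/(v(101, -4) + 6156) = 1/((15/7 + (3 + 101)²) + 6156) = 1/((15/7 + 104²) + 6156) = 1/((15/7 + 10816) + 6156) = 1/(75727/7 + 6156) = 1/(118819/7) = 7/118819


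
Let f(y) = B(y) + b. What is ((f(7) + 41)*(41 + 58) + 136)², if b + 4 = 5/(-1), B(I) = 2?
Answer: 12264004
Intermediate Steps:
b = -9 (b = -4 + 5/(-1) = -4 + 5*(-1) = -4 - 5 = -9)
f(y) = -7 (f(y) = 2 - 9 = -7)
((f(7) + 41)*(41 + 58) + 136)² = ((-7 + 41)*(41 + 58) + 136)² = (34*99 + 136)² = (3366 + 136)² = 3502² = 12264004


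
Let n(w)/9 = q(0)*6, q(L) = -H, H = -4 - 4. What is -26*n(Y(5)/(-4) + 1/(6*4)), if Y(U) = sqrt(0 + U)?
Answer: -11232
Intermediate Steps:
H = -8
Y(U) = sqrt(U)
q(L) = 8 (q(L) = -1*(-8) = 8)
n(w) = 432 (n(w) = 9*(8*6) = 9*48 = 432)
-26*n(Y(5)/(-4) + 1/(6*4)) = -26*432 = -11232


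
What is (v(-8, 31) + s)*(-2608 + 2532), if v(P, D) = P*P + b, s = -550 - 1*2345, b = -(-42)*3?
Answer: 205580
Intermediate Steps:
b = 126 (b = -7*(-18) = 126)
s = -2895 (s = -550 - 2345 = -2895)
v(P, D) = 126 + P² (v(P, D) = P*P + 126 = P² + 126 = 126 + P²)
(v(-8, 31) + s)*(-2608 + 2532) = ((126 + (-8)²) - 2895)*(-2608 + 2532) = ((126 + 64) - 2895)*(-76) = (190 - 2895)*(-76) = -2705*(-76) = 205580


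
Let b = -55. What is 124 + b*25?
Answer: -1251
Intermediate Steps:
124 + b*25 = 124 - 55*25 = 124 - 1375 = -1251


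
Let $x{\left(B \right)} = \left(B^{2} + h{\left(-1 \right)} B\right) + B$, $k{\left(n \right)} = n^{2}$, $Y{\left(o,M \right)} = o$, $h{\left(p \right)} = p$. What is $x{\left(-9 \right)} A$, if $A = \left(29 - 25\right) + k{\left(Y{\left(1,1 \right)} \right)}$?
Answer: $405$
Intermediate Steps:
$x{\left(B \right)} = B^{2}$ ($x{\left(B \right)} = \left(B^{2} - B\right) + B = B^{2}$)
$A = 5$ ($A = \left(29 - 25\right) + 1^{2} = 4 + 1 = 5$)
$x{\left(-9 \right)} A = \left(-9\right)^{2} \cdot 5 = 81 \cdot 5 = 405$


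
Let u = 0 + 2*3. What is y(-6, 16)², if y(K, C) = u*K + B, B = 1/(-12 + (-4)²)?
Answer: 20449/16 ≈ 1278.1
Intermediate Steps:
u = 6 (u = 0 + 6 = 6)
B = ¼ (B = 1/(-12 + 16) = 1/4 = ¼ ≈ 0.25000)
y(K, C) = ¼ + 6*K (y(K, C) = 6*K + ¼ = ¼ + 6*K)
y(-6, 16)² = (¼ + 6*(-6))² = (¼ - 36)² = (-143/4)² = 20449/16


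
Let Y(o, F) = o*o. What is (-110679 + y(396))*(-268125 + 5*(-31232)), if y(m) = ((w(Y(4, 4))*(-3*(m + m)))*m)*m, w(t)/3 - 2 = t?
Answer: 8536712100793755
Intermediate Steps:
Y(o, F) = o**2
w(t) = 6 + 3*t
y(m) = -324*m**3 (y(m) = (((6 + 3*4**2)*(-3*(m + m)))*m)*m = (((6 + 3*16)*(-6*m))*m)*m = (((6 + 48)*(-6*m))*m)*m = ((54*(-6*m))*m)*m = ((-324*m)*m)*m = (-324*m**2)*m = -324*m**3)
(-110679 + y(396))*(-268125 + 5*(-31232)) = (-110679 - 324*396**3)*(-268125 + 5*(-31232)) = (-110679 - 324*62099136)*(-268125 - 156160) = (-110679 - 20120120064)*(-424285) = -20120230743*(-424285) = 8536712100793755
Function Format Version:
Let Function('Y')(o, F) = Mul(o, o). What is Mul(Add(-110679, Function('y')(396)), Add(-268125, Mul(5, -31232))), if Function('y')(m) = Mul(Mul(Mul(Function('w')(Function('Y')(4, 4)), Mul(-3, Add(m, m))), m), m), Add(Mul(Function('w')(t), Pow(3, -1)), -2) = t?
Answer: 8536712100793755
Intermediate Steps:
Function('Y')(o, F) = Pow(o, 2)
Function('w')(t) = Add(6, Mul(3, t))
Function('y')(m) = Mul(-324, Pow(m, 3)) (Function('y')(m) = Mul(Mul(Mul(Add(6, Mul(3, Pow(4, 2))), Mul(-3, Add(m, m))), m), m) = Mul(Mul(Mul(Add(6, Mul(3, 16)), Mul(-3, Mul(2, m))), m), m) = Mul(Mul(Mul(Add(6, 48), Mul(-6, m)), m), m) = Mul(Mul(Mul(54, Mul(-6, m)), m), m) = Mul(Mul(Mul(-324, m), m), m) = Mul(Mul(-324, Pow(m, 2)), m) = Mul(-324, Pow(m, 3)))
Mul(Add(-110679, Function('y')(396)), Add(-268125, Mul(5, -31232))) = Mul(Add(-110679, Mul(-324, Pow(396, 3))), Add(-268125, Mul(5, -31232))) = Mul(Add(-110679, Mul(-324, 62099136)), Add(-268125, -156160)) = Mul(Add(-110679, -20120120064), -424285) = Mul(-20120230743, -424285) = 8536712100793755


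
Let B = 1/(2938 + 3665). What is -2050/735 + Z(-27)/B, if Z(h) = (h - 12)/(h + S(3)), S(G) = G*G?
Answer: 4205291/294 ≈ 14304.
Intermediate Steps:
S(G) = G**2
B = 1/6603 ≈ 0.00015145
Z(h) = (-12 + h)/(9 + h) (Z(h) = (h - 12)/(h + 3**2) = (-12 + h)/(h + 9) = (-12 + h)/(9 + h))
-2050/735 + Z(-27)/B = -2050/735 + ((-12 - 27)/(9 - 27))/(1/6603) = -2050*1/735 + (-39/(-18))*6603 = -410/147 - 1/18*(-39)*6603 = -410/147 + (13/6)*6603 = -410/147 + 28613/2 = 4205291/294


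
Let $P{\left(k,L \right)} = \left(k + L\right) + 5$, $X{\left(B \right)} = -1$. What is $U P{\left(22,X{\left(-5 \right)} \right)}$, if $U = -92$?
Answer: $-2392$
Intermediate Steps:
$P{\left(k,L \right)} = 5 + L + k$ ($P{\left(k,L \right)} = \left(L + k\right) + 5 = 5 + L + k$)
$U P{\left(22,X{\left(-5 \right)} \right)} = - 92 \left(5 - 1 + 22\right) = \left(-92\right) 26 = -2392$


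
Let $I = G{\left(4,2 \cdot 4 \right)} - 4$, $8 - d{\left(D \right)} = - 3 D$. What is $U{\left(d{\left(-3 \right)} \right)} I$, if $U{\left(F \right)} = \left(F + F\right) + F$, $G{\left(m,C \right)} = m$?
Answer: $0$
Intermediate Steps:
$d{\left(D \right)} = 8 + 3 D$ ($d{\left(D \right)} = 8 - - 3 D = 8 + 3 D$)
$I = 0$ ($I = 4 - 4 = 0$)
$U{\left(F \right)} = 3 F$ ($U{\left(F \right)} = 2 F + F = 3 F$)
$U{\left(d{\left(-3 \right)} \right)} I = 3 \left(8 + 3 \left(-3\right)\right) 0 = 3 \left(8 - 9\right) 0 = 3 \left(-1\right) 0 = \left(-3\right) 0 = 0$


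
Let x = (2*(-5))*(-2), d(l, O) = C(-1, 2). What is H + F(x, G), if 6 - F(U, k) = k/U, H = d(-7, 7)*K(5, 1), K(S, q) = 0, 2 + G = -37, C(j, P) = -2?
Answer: 159/20 ≈ 7.9500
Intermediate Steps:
G = -39 (G = -2 - 37 = -39)
d(l, O) = -2
H = 0 (H = -2*0 = 0)
x = 20 (x = -10*(-2) = 20)
F(U, k) = 6 - k/U
H + F(x, G) = 0 + (6 - 1*(-39)/20) = 0 + (6 - 1*(-39)*1/20) = 0 + (6 + 39/20) = 0 + 159/20 = 159/20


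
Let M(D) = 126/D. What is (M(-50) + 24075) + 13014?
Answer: 927162/25 ≈ 37087.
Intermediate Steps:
(M(-50) + 24075) + 13014 = (126/(-50) + 24075) + 13014 = (126*(-1/50) + 24075) + 13014 = (-63/25 + 24075) + 13014 = 601812/25 + 13014 = 927162/25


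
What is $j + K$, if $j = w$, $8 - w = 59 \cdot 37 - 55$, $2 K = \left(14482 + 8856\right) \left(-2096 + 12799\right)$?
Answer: $124891187$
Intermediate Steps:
$K = 124893307$ ($K = \frac{\left(14482 + 8856\right) \left(-2096 + 12799\right)}{2} = \frac{23338 \cdot 10703}{2} = \frac{1}{2} \cdot 249786614 = 124893307$)
$w = -2120$ ($w = 8 - \left(59 \cdot 37 - 55\right) = 8 - \left(2183 - 55\right) = 8 - 2128 = -2120$)
$j = -2120$
$j + K = -2120 + 124893307 = 124891187$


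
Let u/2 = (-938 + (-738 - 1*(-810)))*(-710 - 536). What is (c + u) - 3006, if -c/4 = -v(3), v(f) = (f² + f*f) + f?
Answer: 2155150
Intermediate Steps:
v(f) = f + 2*f² (v(f) = (f² + f²) + f = 2*f² + f = f + 2*f²)
u = 2158072 (u = 2*((-938 + (-738 - 1*(-810)))*(-710 - 536)) = 2*((-938 + (-738 + 810))*(-1246)) = 2*((-938 + 72)*(-1246)) = 2*(-866*(-1246)) = 2*1079036 = 2158072)
c = 84 (c = -(-4)*3*(1 + 2*3) = -(-4)*3*(1 + 6) = -(-4)*3*7 = -(-4)*21 = -4*(-21) = 84)
(c + u) - 3006 = (84 + 2158072) - 3006 = 2158156 - 3006 = 2155150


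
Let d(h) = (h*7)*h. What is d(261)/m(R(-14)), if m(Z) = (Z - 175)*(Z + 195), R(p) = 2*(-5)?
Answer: -476847/34225 ≈ -13.933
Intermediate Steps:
R(p) = -10
d(h) = 7*h² (d(h) = (7*h)*h = 7*h²)
m(Z) = (-175 + Z)*(195 + Z)
d(261)/m(R(-14)) = (7*261²)/(-34125 + (-10)² + 20*(-10)) = (7*68121)/(-34125 + 100 - 200) = 476847/(-34225) = 476847*(-1/34225) = -476847/34225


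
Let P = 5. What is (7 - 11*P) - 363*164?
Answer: -59580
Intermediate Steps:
(7 - 11*P) - 363*164 = (7 - 11*5) - 363*164 = (7 - 55) - 59532 = -48 - 59532 = -59580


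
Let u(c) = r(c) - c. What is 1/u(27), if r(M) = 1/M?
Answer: -27/728 ≈ -0.037088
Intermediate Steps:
u(c) = 1/c - c
1/u(27) = 1/(1/27 - 1*27) = 1/(1/27 - 27) = 1/(-728/27) = -27/728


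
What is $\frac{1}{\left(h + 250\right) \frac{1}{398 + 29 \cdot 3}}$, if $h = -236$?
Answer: $\frac{485}{14} \approx 34.643$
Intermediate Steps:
$\frac{1}{\left(h + 250\right) \frac{1}{398 + 29 \cdot 3}} = \frac{1}{\left(-236 + 250\right) \frac{1}{398 + 29 \cdot 3}} = \frac{1}{14 \frac{1}{398 + 87}} = \frac{1}{14 \cdot \frac{1}{485}} = \frac{1}{\frac{14}{485}} = \frac{485}{14}$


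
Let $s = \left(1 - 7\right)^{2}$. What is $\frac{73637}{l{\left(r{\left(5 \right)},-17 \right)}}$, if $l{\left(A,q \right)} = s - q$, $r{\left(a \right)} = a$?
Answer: $\frac{73637}{53} \approx 1389.4$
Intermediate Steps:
$s = 36$ ($s = \left(1 - 7\right)^{2} = \left(-6\right)^{2} = 36$)
$l{\left(A,q \right)} = 36 - q$
$\frac{73637}{l{\left(r{\left(5 \right)},-17 \right)}} = \frac{73637}{36 - -17} = \frac{73637}{36 + 17} = \frac{73637}{53}$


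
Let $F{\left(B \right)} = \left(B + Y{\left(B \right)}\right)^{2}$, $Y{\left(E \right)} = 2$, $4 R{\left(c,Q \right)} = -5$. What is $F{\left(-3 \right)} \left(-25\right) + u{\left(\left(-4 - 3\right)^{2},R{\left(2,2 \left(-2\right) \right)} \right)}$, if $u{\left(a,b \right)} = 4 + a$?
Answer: $28$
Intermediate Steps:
$R{\left(c,Q \right)} = - \frac{5}{4}$ ($R{\left(c,Q \right)} = \frac{1}{4} \left(-5\right) = - \frac{5}{4}$)
$F{\left(B \right)} = \left(2 + B\right)^{2}$ ($F{\left(B \right)} = \left(B + 2\right)^{2} = \left(2 + B\right)^{2}$)
$F{\left(-3 \right)} \left(-25\right) + u{\left(\left(-4 - 3\right)^{2},R{\left(2,2 \left(-2\right) \right)} \right)} = \left(2 - 3\right)^{2} \left(-25\right) + \left(4 + \left(-4 - 3\right)^{2}\right) = \left(-1\right)^{2} \left(-25\right) + \left(4 + \left(-7\right)^{2}\right) = 1 \left(-25\right) + \left(4 + 49\right) = -25 + 53 = 28$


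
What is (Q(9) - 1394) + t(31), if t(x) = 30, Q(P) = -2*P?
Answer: -1382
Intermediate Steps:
(Q(9) - 1394) + t(31) = (-2*9 - 1394) + 30 = (-18 - 1394) + 30 = -1412 + 30 = -1382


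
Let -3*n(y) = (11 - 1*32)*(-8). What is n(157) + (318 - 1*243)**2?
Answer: 5569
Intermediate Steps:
n(y) = -56 (n(y) = -(11 - 1*32)*(-8)/3 = -(11 - 32)*(-8)/3 = -(-7)*(-8) = -1/3*168 = -56)
n(157) + (318 - 1*243)**2 = -56 + (318 - 1*243)**2 = -56 + (318 - 243)**2 = -56 + 75**2 = -56 + 5625 = 5569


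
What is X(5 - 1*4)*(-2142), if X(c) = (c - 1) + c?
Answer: -2142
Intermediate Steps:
X(c) = -1 + 2*c (X(c) = (-1 + c) + c = -1 + 2*c)
X(5 - 1*4)*(-2142) = (-1 + 2*(5 - 1*4))*(-2142) = (-1 + 2*(5 - 4))*(-2142) = (-1 + 2*1)*(-2142) = (-1 + 2)*(-2142) = 1*(-2142) = -2142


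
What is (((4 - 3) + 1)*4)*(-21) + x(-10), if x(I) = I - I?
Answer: -168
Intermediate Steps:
x(I) = 0
(((4 - 3) + 1)*4)*(-21) + x(-10) = (((4 - 3) + 1)*4)*(-21) + 0 = ((1 + 1)*4)*(-21) + 0 = (2*4)*(-21) + 0 = 8*(-21) + 0 = -168 + 0 = -168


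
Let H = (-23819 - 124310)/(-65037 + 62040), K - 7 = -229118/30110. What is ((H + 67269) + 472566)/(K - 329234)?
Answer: -6089874052330/3713752812717 ≈ -1.6398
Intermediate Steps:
K = -9174/15055 (K = 7 - 229118/30110 = 7 - 229118*1/30110 = 7 - 114559/15055 = -9174/15055 ≈ -0.60937)
H = 148129/2997 (H = -148129/(-2997) = -148129*(-1/2997) = 148129/2997 ≈ 49.426)
((H + 67269) + 472566)/(K - 329234) = ((148129/2997 + 67269) + 472566)/(-9174/15055 - 329234) = (201753322/2997 + 472566)/(-4956627044/15055) = (1618033624/2997)*(-15055/4956627044) = -6089874052330/3713752812717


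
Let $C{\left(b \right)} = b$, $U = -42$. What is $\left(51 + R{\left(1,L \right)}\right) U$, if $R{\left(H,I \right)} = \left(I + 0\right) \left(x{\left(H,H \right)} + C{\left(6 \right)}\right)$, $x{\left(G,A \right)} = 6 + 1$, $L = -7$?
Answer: $1680$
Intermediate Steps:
$x{\left(G,A \right)} = 7$
$R{\left(H,I \right)} = 13 I$ ($R{\left(H,I \right)} = \left(I + 0\right) \left(7 + 6\right) = I 13 = 13 I$)
$\left(51 + R{\left(1,L \right)}\right) U = \left(51 + 13 \left(-7\right)\right) \left(-42\right) = \left(51 - 91\right) \left(-42\right) = \left(-40\right) \left(-42\right) = 1680$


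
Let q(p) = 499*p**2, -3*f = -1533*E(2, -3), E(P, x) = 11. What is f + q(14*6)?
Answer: 3526565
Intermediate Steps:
f = 5621 (f = -(-511)*11 = -1/3*(-16863) = 5621)
f + q(14*6) = 5621 + 499*(14*6)**2 = 5621 + 499*84**2 = 5621 + 499*7056 = 5621 + 3520944 = 3526565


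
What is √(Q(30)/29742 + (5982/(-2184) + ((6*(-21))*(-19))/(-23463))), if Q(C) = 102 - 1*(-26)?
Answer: I*√1743571433635078047/783989206 ≈ 1.6843*I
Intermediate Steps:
Q(C) = 128 (Q(C) = 102 + 26 = 128)
√(Q(30)/29742 + (5982/(-2184) + ((6*(-21))*(-19))/(-23463))) = √(128/29742 + (5982/(-2184) + ((6*(-21))*(-19))/(-23463))) = √(128*(1/29742) + (5982*(-1/2184) - 126*(-19)*(-1/23463))) = √(64/14871 + (-997/364 + 2394*(-1/23463))) = √(64/14871 + (-997/364 - 266/2607)) = √(64/14871 - 2696003/948948) = √(-4447947549/1567978412) = I*√1743571433635078047/783989206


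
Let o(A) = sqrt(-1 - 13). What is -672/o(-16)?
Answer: 48*I*sqrt(14) ≈ 179.6*I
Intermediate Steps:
o(A) = I*sqrt(14) (o(A) = sqrt(-14) = I*sqrt(14))
-672/o(-16) = -672*(-I*sqrt(14)/14) = -(-48)*I*sqrt(14) = 48*I*sqrt(14)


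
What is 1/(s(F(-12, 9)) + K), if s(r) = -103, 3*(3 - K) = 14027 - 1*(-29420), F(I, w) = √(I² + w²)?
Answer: -3/43747 ≈ -6.8576e-5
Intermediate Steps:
K = -43438/3 (K = 3 - (14027 - 1*(-29420))/3 = 3 - (14027 + 29420)/3 = 3 - ⅓*43447 = 3 - 43447/3 = -43438/3 ≈ -14479.)
1/(s(F(-12, 9)) + K) = 1/(-103 - 43438/3) = 1/(-43747/3) = -3/43747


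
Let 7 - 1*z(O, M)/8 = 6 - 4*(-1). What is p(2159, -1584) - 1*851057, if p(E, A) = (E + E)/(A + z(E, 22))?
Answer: -684251987/804 ≈ -8.5106e+5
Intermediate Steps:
z(O, M) = -24 (z(O, M) = 56 - 8*(6 - 4*(-1)) = 56 - 8*(6 + 4) = 56 - 8*10 = 56 - 80 = -24)
p(E, A) = 2*E/(-24 + A) (p(E, A) = (E + E)/(A - 24) = (2*E)/(-24 + A) = 2*E/(-24 + A))
p(2159, -1584) - 1*851057 = 2*2159/(-24 - 1584) - 1*851057 = 2*2159/(-1608) - 851057 = 2*2159*(-1/1608) - 851057 = -2159/804 - 851057 = -684251987/804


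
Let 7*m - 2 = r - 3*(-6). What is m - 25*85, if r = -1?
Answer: -14856/7 ≈ -2122.3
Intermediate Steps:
m = 19/7 (m = 2/7 + (-1 - 3*(-6))/7 = 2/7 + (-1 + 18)/7 = 2/7 + (⅐)*17 = 2/7 + 17/7 = 19/7 ≈ 2.7143)
m - 25*85 = 19/7 - 25*85 = 19/7 - 2125 = -14856/7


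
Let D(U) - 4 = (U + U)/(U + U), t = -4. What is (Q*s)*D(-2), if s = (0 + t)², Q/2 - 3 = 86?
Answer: 14240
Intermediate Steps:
Q = 178 (Q = 6 + 2*86 = 6 + 172 = 178)
D(U) = 5 (D(U) = 4 + (U + U)/(U + U) = 4 + (2*U)/((2*U)) = 4 + (2*U)*(1/(2*U)) = 4 + 1 = 5)
s = 16 (s = (0 - 4)² = (-4)² = 16)
(Q*s)*D(-2) = (178*16)*5 = 2848*5 = 14240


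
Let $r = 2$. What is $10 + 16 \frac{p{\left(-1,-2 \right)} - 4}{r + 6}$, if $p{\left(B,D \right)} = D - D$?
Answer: $2$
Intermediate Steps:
$p{\left(B,D \right)} = 0$
$10 + 16 \frac{p{\left(-1,-2 \right)} - 4}{r + 6} = 10 + 16 \frac{0 - 4}{2 + 6} = 10 + 16 \left(- \frac{4}{8}\right) = 10 + 16 \left(\left(-4\right) \frac{1}{8}\right) = 10 + 16 \left(- \frac{1}{2}\right) = 10 - 8 = 2$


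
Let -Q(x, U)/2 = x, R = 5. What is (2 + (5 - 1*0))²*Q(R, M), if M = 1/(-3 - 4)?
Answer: -490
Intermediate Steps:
M = -⅐ (M = 1/(-7) = -⅐ ≈ -0.14286)
Q(x, U) = -2*x
(2 + (5 - 1*0))²*Q(R, M) = (2 + (5 - 1*0))²*(-2*5) = (2 + (5 + 0))²*(-10) = (2 + 5)²*(-10) = 7²*(-10) = 49*(-10) = -490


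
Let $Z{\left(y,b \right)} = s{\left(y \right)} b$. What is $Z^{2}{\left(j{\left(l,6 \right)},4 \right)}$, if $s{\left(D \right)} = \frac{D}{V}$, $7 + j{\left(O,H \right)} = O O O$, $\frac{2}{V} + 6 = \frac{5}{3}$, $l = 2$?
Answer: $\frac{676}{9} \approx 75.111$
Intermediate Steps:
$V = - \frac{6}{13}$ ($V = \frac{2}{-6 + \frac{5}{3}} = \frac{2}{- \frac{13}{3}} = 2 \left(- \frac{3}{13}\right) = - \frac{6}{13} \approx -0.46154$)
$j{\left(O,H \right)} = -7 + O^{3}$ ($j{\left(O,H \right)} = -7 + O O O = -7 + O^{2} O = -7 + O^{3}$)
$s{\left(D \right)} = - \frac{13 D}{6}$ ($s{\left(D \right)} = \frac{D}{- \frac{6}{13}} = D \left(- \frac{13}{6}\right) = - \frac{13 D}{6}$)
$Z{\left(y,b \right)} = - \frac{13 b y}{6}$ ($Z{\left(y,b \right)} = - \frac{13 y}{6} b = - \frac{13 b y}{6}$)
$Z^{2}{\left(j{\left(l,6 \right)},4 \right)} = \left(\left(- \frac{13}{6}\right) 4 \left(-7 + 2^{3}\right)\right)^{2} = \left(\left(- \frac{13}{6}\right) 4 \left(-7 + 8\right)\right)^{2} = \left(\left(- \frac{13}{6}\right) 4 \cdot 1\right)^{2} = \left(- \frac{26}{3}\right)^{2} = \frac{676}{9}$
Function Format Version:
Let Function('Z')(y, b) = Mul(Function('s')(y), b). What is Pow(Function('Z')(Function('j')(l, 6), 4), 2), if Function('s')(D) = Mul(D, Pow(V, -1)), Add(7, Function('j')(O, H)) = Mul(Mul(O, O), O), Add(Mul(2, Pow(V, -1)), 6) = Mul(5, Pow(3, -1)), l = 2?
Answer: Rational(676, 9) ≈ 75.111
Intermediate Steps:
V = Rational(-6, 13) (V = Mul(2, Pow(Add(-6, Mul(5, Pow(3, -1))), -1)) = Mul(2, Pow(Add(-6, Mul(5, Rational(1, 3))), -1)) = Mul(2, Pow(Add(-6, Rational(5, 3)), -1)) = Mul(2, Pow(Rational(-13, 3), -1)) = Mul(2, Rational(-3, 13)) = Rational(-6, 13) ≈ -0.46154)
Function('j')(O, H) = Add(-7, Pow(O, 3)) (Function('j')(O, H) = Add(-7, Mul(Mul(O, O), O)) = Add(-7, Mul(Pow(O, 2), O)) = Add(-7, Pow(O, 3)))
Function('s')(D) = Mul(Rational(-13, 6), D) (Function('s')(D) = Mul(D, Pow(Rational(-6, 13), -1)) = Mul(D, Rational(-13, 6)) = Mul(Rational(-13, 6), D))
Function('Z')(y, b) = Mul(Rational(-13, 6), b, y) (Function('Z')(y, b) = Mul(Mul(Rational(-13, 6), y), b) = Mul(Rational(-13, 6), b, y))
Pow(Function('Z')(Function('j')(l, 6), 4), 2) = Pow(Mul(Rational(-13, 6), 4, Add(-7, Pow(2, 3))), 2) = Pow(Mul(Rational(-13, 6), 4, Add(-7, 8)), 2) = Pow(Mul(Rational(-13, 6), 4, 1), 2) = Pow(Rational(-26, 3), 2) = Rational(676, 9)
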